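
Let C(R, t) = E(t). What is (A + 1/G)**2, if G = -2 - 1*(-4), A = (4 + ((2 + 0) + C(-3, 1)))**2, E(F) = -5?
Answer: 9/4 ≈ 2.2500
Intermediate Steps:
C(R, t) = -5
A = 1 (A = (4 + ((2 + 0) - 5))**2 = (4 + (2 - 5))**2 = (4 - 3)**2 = 1**2 = 1)
G = 2 (G = -2 + 4 = 2)
(A + 1/G)**2 = (1 + 1/2)**2 = (3/2)**2 = 9/4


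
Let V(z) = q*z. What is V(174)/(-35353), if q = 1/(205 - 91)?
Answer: -29/671707 ≈ -4.3174e-5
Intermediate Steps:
q = 1/114 ≈ 0.0087719
V(z) = z/114
V(174)/(-35353) = ((1/114)*174)/(-35353) = (29/19)*(-1/35353) = -29/671707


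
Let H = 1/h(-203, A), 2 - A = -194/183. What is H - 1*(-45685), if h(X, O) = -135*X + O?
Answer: 229141112558/5015675 ≈ 45685.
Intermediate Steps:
A = 560/183 (A = 2 - (-194)/183 = 2 - 1*(-194/183) = 2 + 194/183 = 560/183 ≈ 3.0601)
h(X, O) = O - 135*X
H = 183/5015675 (H = 1/(560/183 - 135*(-203)) = 1/(560/183 + 27405) = 1/(5015675/183) = 183/5015675 ≈ 3.6486e-5)
H - 1*(-45685) = 183/5015675 - 1*(-45685) = 183/5015675 + 45685 = 229141112558/5015675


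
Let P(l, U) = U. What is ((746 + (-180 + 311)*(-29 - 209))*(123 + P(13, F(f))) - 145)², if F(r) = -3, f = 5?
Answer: 13336994440225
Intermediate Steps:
((746 + (-180 + 311)*(-29 - 209))*(123 + P(13, F(f))) - 145)² = ((746 + (-180 + 311)*(-29 - 209))*(123 - 3) - 145)² = ((746 + 131*(-238))*120 - 145)² = ((746 - 31178)*120 - 145)² = (-30432*120 - 145)² = (-3651840 - 145)² = (-3651985)² = 13336994440225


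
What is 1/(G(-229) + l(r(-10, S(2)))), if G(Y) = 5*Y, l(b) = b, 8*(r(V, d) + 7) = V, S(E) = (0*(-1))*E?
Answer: -4/4613 ≈ -0.00086711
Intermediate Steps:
S(E) = 0 (S(E) = 0*E = 0)
r(V, d) = -7 + V/8
1/(G(-229) + l(r(-10, S(2)))) = 1/(5*(-229) + (-7 + (1/8)*(-10))) = 1/(-1145 + (-7 - 5/4)) = 1/(-1145 - 33/4) = 1/(-4613/4) = -4/4613*1 = -4/4613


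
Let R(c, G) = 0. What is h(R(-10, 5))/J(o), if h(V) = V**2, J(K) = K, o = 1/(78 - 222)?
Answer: 0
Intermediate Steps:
o = -1/144 (o = 1/(-144) = -1/144 ≈ -0.0069444)
h(R(-10, 5))/J(o) = 0**2/(-1/144) = 0*(-144) = 0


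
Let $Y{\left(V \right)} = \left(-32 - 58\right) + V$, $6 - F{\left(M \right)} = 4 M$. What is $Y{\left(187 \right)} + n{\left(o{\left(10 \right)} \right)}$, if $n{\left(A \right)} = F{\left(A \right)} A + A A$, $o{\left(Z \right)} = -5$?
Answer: $-8$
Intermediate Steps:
$F{\left(M \right)} = 6 - 4 M$
$n{\left(A \right)} = A^{2} + A \left(6 - 4 A\right)$ ($n{\left(A \right)} = \left(6 - 4 A\right) A + A A = A \left(6 - 4 A\right) + A^{2} = A^{2} + A \left(6 - 4 A\right)$)
$Y{\left(V \right)} = -90 + V$
$Y{\left(187 \right)} + n{\left(o{\left(10 \right)} \right)} = \left(-90 + 187\right) + 3 \left(-5\right) \left(2 - -5\right) = 97 + 3 \left(-5\right) \left(2 + 5\right) = 97 + 3 \left(-5\right) 7 = 97 - 105 = -8$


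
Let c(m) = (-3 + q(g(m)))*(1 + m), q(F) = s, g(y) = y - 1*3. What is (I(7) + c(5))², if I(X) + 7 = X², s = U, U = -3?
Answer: 36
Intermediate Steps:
g(y) = -3 + y (g(y) = y - 3 = -3 + y)
s = -3
q(F) = -3
c(m) = -6 - 6*m (c(m) = (-3 - 3)*(1 + m) = -6*(1 + m) = -6 - 6*m)
I(X) = -7 + X²
(I(7) + c(5))² = ((-7 + 7²) + (-6 - 6*5))² = ((-7 + 49) + (-6 - 30))² = (42 - 36)² = 6² = 36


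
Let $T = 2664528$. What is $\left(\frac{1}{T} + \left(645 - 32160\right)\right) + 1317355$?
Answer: $\frac{3426156683521}{2664528} \approx 1.2858 \cdot 10^{6}$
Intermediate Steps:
$\left(\frac{1}{T} + \left(645 - 32160\right)\right) + 1317355 = \left(\frac{1}{2664528} + \left(645 - 32160\right)\right) + 1317355 = \left(\frac{1}{2664528} - 31515\right) + 1317355 = - \frac{83972599919}{2664528} + 1317355 = \frac{3426156683521}{2664528}$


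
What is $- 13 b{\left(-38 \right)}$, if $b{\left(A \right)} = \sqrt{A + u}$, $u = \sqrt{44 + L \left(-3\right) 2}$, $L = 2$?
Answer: $- 13 i \sqrt{38 - 4 \sqrt{2}} \approx - 73.932 i$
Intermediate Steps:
$u = 4 \sqrt{2}$ ($u = \sqrt{44 + 2 \left(-3\right) 2} = \sqrt{44 - 12} = \sqrt{32} = 4 \sqrt{2} \approx 5.6569$)
$b{\left(A \right)} = \sqrt{A + 4 \sqrt{2}}$
$- 13 b{\left(-38 \right)} = - 13 \sqrt{-38 + 4 \sqrt{2}}$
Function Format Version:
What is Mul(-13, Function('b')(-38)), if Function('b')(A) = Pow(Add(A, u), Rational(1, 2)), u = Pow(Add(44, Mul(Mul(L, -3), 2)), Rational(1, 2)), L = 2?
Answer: Mul(-13, I, Pow(Add(38, Mul(-4, Pow(2, Rational(1, 2)))), Rational(1, 2))) ≈ Mul(-73.932, I)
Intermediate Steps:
u = Mul(4, Pow(2, Rational(1, 2))) (u = Pow(Add(44, Mul(Mul(2, -3), 2)), Rational(1, 2)) = Pow(Add(44, Mul(-6, 2)), Rational(1, 2)) = Pow(Add(44, -12), Rational(1, 2)) = Pow(32, Rational(1, 2)) = Mul(4, Pow(2, Rational(1, 2))) ≈ 5.6569)
Function('b')(A) = Pow(Add(A, Mul(4, Pow(2, Rational(1, 2)))), Rational(1, 2))
Mul(-13, Function('b')(-38)) = Mul(-13, Pow(Add(-38, Mul(4, Pow(2, Rational(1, 2)))), Rational(1, 2)))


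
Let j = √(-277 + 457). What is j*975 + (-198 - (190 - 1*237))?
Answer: -151 + 5850*√5 ≈ 12930.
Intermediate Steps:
j = 6*√5 (j = √180 = 6*√5 ≈ 13.416)
j*975 + (-198 - (190 - 1*237)) = (6*√5)*975 + (-198 - (190 - 1*237)) = 5850*√5 + (-198 - (190 - 237)) = 5850*√5 + (-198 - 1*(-47)) = 5850*√5 + (-198 + 47) = 5850*√5 - 151 = -151 + 5850*√5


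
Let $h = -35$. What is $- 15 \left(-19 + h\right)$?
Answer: $810$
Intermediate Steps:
$- 15 \left(-19 + h\right) = - 15 \left(-19 - 35\right) = \left(-15\right) \left(-54\right) = 810$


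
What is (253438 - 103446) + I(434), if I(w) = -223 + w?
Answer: 150203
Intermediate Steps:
(253438 - 103446) + I(434) = (253438 - 103446) + (-223 + 434) = 149992 + 211 = 150203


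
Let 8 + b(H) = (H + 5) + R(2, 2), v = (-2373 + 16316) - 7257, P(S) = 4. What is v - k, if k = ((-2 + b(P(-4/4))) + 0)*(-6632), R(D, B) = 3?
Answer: 19950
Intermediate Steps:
v = 6686 (v = 13943 - 7257 = 6686)
b(H) = H (b(H) = -8 + ((H + 5) + 3) = -8 + ((5 + H) + 3) = -8 + (8 + H) = H)
k = -13264 (k = ((-2 + 4) + 0)*(-6632) = (2 + 0)*(-6632) = 2*(-6632) = -13264)
v - k = 6686 - 1*(-13264) = 6686 + 13264 = 19950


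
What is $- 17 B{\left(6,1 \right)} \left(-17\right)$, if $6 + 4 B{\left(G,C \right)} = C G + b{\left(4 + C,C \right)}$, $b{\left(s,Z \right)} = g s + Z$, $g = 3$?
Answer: $1156$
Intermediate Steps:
$b{\left(s,Z \right)} = Z + 3 s$ ($b{\left(s,Z \right)} = 3 s + Z = Z + 3 s$)
$B{\left(G,C \right)} = \frac{3}{2} + C + \frac{C G}{4}$ ($B{\left(G,C \right)} = - \frac{3}{2} + \frac{C G + \left(C + 3 \left(4 + C\right)\right)}{4} = - \frac{3}{2} + \frac{C G + \left(C + \left(12 + 3 C\right)\right)}{4} = - \frac{3}{2} + \frac{C G + \left(12 + 4 C\right)}{4} = - \frac{3}{2} + \frac{12 + 4 C + C G}{4} = - \frac{3}{2} + \left(3 + C + \frac{C G}{4}\right) = \frac{3}{2} + C + \frac{C G}{4}$)
$- 17 B{\left(6,1 \right)} \left(-17\right) = - 17 \left(\frac{3}{2} + 1 + \frac{1}{4} \cdot 1 \cdot 6\right) \left(-17\right) = - 17 \left(\frac{3}{2} + 1 + \frac{3}{2}\right) \left(-17\right) = \left(-17\right) 4 \left(-17\right) = \left(-68\right) \left(-17\right) = 1156$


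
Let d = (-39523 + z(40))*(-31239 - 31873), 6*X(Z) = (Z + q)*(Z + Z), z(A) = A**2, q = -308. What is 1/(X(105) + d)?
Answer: 1/2393389271 ≈ 4.1782e-10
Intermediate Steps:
X(Z) = Z*(-308 + Z)/3 (X(Z) = ((Z - 308)*(Z + Z))/6 = ((-308 + Z)*(2*Z))/6 = (2*Z*(-308 + Z))/6 = Z*(-308 + Z)/3)
d = 2393396376 (d = (-39523 + 40**2)*(-31239 - 31873) = (-39523 + 1600)*(-63112) = -37923*(-63112) = 2393396376)
1/(X(105) + d) = 1/((1/3)*105*(-308 + 105) + 2393396376) = 1/((1/3)*105*(-203) + 2393396376) = 1/(-7105 + 2393396376) = 1/2393389271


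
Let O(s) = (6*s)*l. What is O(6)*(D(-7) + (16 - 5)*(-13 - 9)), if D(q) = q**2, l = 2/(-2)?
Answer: 6948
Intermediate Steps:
l = -1 (l = 2*(-1/2) = -1)
O(s) = -6*s (O(s) = (6*s)*(-1) = -6*s)
O(6)*(D(-7) + (16 - 5)*(-13 - 9)) = (-6*6)*((-7)**2 + (16 - 5)*(-13 - 9)) = -36*(49 + 11*(-22)) = -36*(49 - 242) = -36*(-193) = 6948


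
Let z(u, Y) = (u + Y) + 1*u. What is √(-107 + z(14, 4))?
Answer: 5*I*√3 ≈ 8.6602*I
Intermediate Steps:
z(u, Y) = Y + 2*u (z(u, Y) = (Y + u) + u = Y + 2*u)
√(-107 + z(14, 4)) = √(-107 + (4 + 2*14)) = √(-107 + (4 + 28)) = √(-107 + 32) = √(-75) = 5*I*√3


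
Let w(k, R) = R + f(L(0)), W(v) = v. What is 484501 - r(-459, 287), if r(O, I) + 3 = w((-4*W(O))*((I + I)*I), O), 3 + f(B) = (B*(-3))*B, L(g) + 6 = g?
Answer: 485074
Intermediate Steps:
L(g) = -6 + g
f(B) = -3 - 3*B² (f(B) = -3 + (B*(-3))*B = -3 + (-3*B)*B = -3 - 3*B²)
w(k, R) = -111 + R (w(k, R) = R + (-3 - 3*(-6 + 0)²) = R + (-3 - 3*(-6)²) = R + (-3 - 3*36) = R + (-3 - 108) = R - 111 = -111 + R)
r(O, I) = -114 + O (r(O, I) = -3 + (-111 + O) = -114 + O)
484501 - r(-459, 287) = 484501 - (-114 - 459) = 484501 - 1*(-573) = 484501 + 573 = 485074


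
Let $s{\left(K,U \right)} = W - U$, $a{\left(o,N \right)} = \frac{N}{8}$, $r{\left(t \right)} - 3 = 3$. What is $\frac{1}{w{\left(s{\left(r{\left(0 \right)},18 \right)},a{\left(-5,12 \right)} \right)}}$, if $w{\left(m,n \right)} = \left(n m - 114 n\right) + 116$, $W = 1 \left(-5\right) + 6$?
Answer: $- \frac{2}{161} \approx -0.012422$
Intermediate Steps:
$W = 1$ ($W = -5 + 6 = 1$)
$r{\left(t \right)} = 6$ ($r{\left(t \right)} = 3 + 3 = 6$)
$a{\left(o,N \right)} = \frac{N}{8}$ ($a{\left(o,N \right)} = N \frac{1}{8} = \frac{N}{8}$)
$s{\left(K,U \right)} = 1 - U$
$w{\left(m,n \right)} = 116 - 114 n + m n$ ($w{\left(m,n \right)} = \left(m n - 114 n\right) + 116 = \left(- 114 n + m n\right) + 116 = 116 - 114 n + m n$)
$\frac{1}{w{\left(s{\left(r{\left(0 \right)},18 \right)},a{\left(-5,12 \right)} \right)}} = \frac{1}{116 - 114 \cdot \frac{1}{8} \cdot 12 + \left(1 - 18\right) \frac{1}{8} \cdot 12} = \frac{1}{116 - 171 + \left(1 - 18\right) \frac{3}{2}} = \frac{1}{116 - 171 - \frac{51}{2}} = \frac{1}{- \frac{161}{2}} = - \frac{2}{161}$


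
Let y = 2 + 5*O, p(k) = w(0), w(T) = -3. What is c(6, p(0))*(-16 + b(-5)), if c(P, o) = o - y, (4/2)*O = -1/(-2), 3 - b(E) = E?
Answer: 50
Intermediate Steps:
b(E) = 3 - E
p(k) = -3
O = 1/4 (O = (-1/(-2))/2 = (-1*(-1/2))/2 = (1/2)*(1/2) = 1/4 ≈ 0.25000)
y = 13/4 (y = 2 + 5*(1/4) = 2 + 5/4 = 13/4 ≈ 3.2500)
c(P, o) = -13/4 + o (c(P, o) = o - 1*13/4 = o - 13/4 = -13/4 + o)
c(6, p(0))*(-16 + b(-5)) = (-13/4 - 3)*(-16 + (3 - 1*(-5))) = -25*(-16 + (3 + 5))/4 = -25*(-16 + 8)/4 = -25/4*(-8) = 50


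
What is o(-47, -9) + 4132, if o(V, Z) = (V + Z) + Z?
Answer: 4067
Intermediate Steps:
o(V, Z) = V + 2*Z
o(-47, -9) + 4132 = (-47 + 2*(-9)) + 4132 = (-47 - 18) + 4132 = -65 + 4132 = 4067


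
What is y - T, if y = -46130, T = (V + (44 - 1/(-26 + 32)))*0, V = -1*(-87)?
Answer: -46130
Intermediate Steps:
V = 87
T = 0 (T = (87 + (44 - 1/(-26 + 32)))*0 = (87 + (44 - 1/6))*0 = (87 + (44 - 1*⅙))*0 = (87 + (44 - ⅙))*0 = (87 + 263/6)*0 = (785/6)*0 = 0)
y - T = -46130 - 1*0 = -46130 + 0 = -46130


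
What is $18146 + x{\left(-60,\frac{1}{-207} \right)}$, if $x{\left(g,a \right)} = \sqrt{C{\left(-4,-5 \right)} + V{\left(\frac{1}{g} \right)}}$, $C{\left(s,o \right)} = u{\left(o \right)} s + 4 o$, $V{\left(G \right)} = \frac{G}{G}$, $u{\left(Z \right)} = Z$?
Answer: $18147$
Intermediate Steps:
$V{\left(G \right)} = 1$
$C{\left(s,o \right)} = 4 o + o s$ ($C{\left(s,o \right)} = o s + 4 o = 4 o + o s$)
$x{\left(g,a \right)} = 1$ ($x{\left(g,a \right)} = \sqrt{- 5 \left(4 - 4\right) + 1} = \sqrt{\left(-5\right) 0 + 1} = \sqrt{0 + 1} = \sqrt{1} = 1$)
$18146 + x{\left(-60,\frac{1}{-207} \right)} = 18146 + 1 = 18147$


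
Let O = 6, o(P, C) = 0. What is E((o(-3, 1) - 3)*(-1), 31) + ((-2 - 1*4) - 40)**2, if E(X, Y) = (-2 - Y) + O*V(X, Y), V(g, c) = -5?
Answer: 2053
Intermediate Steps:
E(X, Y) = -32 - Y (E(X, Y) = (-2 - Y) + 6*(-5) = (-2 - Y) - 30 = -32 - Y)
E((o(-3, 1) - 3)*(-1), 31) + ((-2 - 1*4) - 40)**2 = (-32 - 1*31) + ((-2 - 1*4) - 40)**2 = (-32 - 31) + ((-2 - 4) - 40)**2 = -63 + (-6 - 40)**2 = -63 + (-46)**2 = -63 + 2116 = 2053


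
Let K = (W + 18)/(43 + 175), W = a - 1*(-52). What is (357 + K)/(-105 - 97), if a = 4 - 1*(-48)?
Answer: -19487/11009 ≈ -1.7701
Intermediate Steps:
a = 52 (a = 4 + 48 = 52)
W = 104 (W = 52 - 1*(-52) = 52 + 52 = 104)
K = 61/109 (K = (104 + 18)/(43 + 175) = 122/218 = 122*(1/218) = 61/109 ≈ 0.55963)
(357 + K)/(-105 - 97) = (357 + 61/109)/(-105 - 97) = (38974/109)/(-202) = (38974/109)*(-1/202) = -19487/11009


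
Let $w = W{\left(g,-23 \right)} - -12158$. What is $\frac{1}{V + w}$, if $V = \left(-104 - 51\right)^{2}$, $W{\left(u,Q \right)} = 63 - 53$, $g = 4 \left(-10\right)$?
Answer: $\frac{1}{36193} \approx 2.763 \cdot 10^{-5}$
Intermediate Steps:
$g = -40$
$W{\left(u,Q \right)} = 10$
$V = 24025$ ($V = \left(-155\right)^{2} = 24025$)
$w = 12168$ ($w = 10 - -12158 = 10 + 12158 = 12168$)
$\frac{1}{V + w} = \frac{1}{24025 + 12168} = \frac{1}{36193}$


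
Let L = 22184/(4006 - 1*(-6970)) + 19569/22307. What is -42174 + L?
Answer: -1290655167517/30605204 ≈ -42171.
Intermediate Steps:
L = 88705979/30605204 (L = 22184/(4006 + 6970) + 19569*(1/22307) = 22184/10976 + 19569/22307 = 22184*(1/10976) + 19569/22307 = 2773/1372 + 19569/22307 = 88705979/30605204 ≈ 2.8984)
-42174 + L = -42174 + 88705979/30605204 = -1290655167517/30605204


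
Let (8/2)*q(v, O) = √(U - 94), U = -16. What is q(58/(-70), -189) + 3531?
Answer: 3531 + I*√110/4 ≈ 3531.0 + 2.622*I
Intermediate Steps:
q(v, O) = I*√110/4 (q(v, O) = √(-16 - 94)/4 = √(-110)/4 = (I*√110)/4 = I*√110/4)
q(58/(-70), -189) + 3531 = I*√110/4 + 3531 = 3531 + I*√110/4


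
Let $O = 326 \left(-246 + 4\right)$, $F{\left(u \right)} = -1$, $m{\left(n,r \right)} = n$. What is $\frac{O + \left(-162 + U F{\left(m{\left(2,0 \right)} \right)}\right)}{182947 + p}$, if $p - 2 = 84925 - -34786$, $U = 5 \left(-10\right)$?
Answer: $- \frac{19751}{75665} \approx -0.26103$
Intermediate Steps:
$U = -50$
$p = 119713$ ($p = 2 + \left(84925 - -34786\right) = 2 + \left(84925 + 34786\right) = 2 + 119711 = 119713$)
$O = -78892$ ($O = 326 \left(-242\right) = -78892$)
$\frac{O + \left(-162 + U F{\left(m{\left(2,0 \right)} \right)}\right)}{182947 + p} = \frac{-78892 - 112}{182947 + 119713} = \frac{-78892 + \left(-162 + 50\right)}{302660} = \left(-78892 - 112\right) \frac{1}{302660} = \left(-79004\right) \frac{1}{302660} = - \frac{19751}{75665}$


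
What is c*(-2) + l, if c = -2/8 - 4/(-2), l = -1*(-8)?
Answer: 9/2 ≈ 4.5000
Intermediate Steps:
l = 8
c = 7/4 (c = -2*⅛ - 4*(-½) = -¼ + 2 = 7/4 ≈ 1.7500)
c*(-2) + l = (7/4)*(-2) + 8 = -7/2 + 8 = 9/2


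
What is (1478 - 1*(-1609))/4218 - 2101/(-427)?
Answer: 3393389/600362 ≈ 5.6522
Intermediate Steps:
(1478 - 1*(-1609))/4218 - 2101/(-427) = (1478 + 1609)*(1/4218) - 2101*(-1/427) = 3087*(1/4218) + 2101/427 = 1029/1406 + 2101/427 = 3393389/600362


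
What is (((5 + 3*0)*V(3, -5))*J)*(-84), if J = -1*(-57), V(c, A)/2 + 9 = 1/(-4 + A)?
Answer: 436240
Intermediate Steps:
V(c, A) = -18 + 2/(-4 + A)
J = 57
(((5 + 3*0)*V(3, -5))*J)*(-84) = (((5 + 3*0)*(2*(37 - 9*(-5))/(-4 - 5)))*57)*(-84) = (((5 + 0)*(2*(37 + 45)/(-9)))*57)*(-84) = ((5*(2*(-1/9)*82))*57)*(-84) = ((5*(-164/9))*57)*(-84) = -820/9*57*(-84) = -15580/3*(-84) = 436240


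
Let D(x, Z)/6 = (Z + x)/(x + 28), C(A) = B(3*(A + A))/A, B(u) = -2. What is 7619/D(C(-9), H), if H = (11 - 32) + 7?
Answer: -967613/372 ≈ -2601.1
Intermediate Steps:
H = -14 (H = -21 + 7 = -14)
C(A) = -2/A
D(x, Z) = 6*(Z + x)/(28 + x) (D(x, Z) = 6*((Z + x)/(x + 28)) = 6*((Z + x)/(28 + x)) = 6*(Z + x)/(28 + x))
7619/D(C(-9), H) = 7619/((6*(-14 - 2/(-9))/(28 - 2/(-9)))) = 7619/((6*(-14 - 2*(-⅑))/(28 - 2*(-⅑)))) = 7619/((6*(-14 + 2/9)/(28 + 2/9))) = 7619/((6*(-124/9)/(254/9))) = 7619/((6*(9/254)*(-124/9))) = 7619/(-372/127) = 7619*(-127/372) = -967613/372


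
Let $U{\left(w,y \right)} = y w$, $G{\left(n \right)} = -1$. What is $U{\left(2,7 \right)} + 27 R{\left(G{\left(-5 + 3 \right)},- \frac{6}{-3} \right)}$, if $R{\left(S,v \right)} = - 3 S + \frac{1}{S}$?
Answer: $68$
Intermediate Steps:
$R{\left(S,v \right)} = \frac{1}{S} - 3 S$
$U{\left(w,y \right)} = w y$
$U{\left(2,7 \right)} + 27 R{\left(G{\left(-5 + 3 \right)},- \frac{6}{-3} \right)} = 2 \cdot 7 + 27 \left(\frac{1}{-1} - -3\right) = 14 + 27 \left(-1 + 3\right) = 14 + 27 \cdot 2 = 14 + 54 = 68$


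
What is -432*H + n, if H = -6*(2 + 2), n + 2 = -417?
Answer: 9949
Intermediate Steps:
n = -419 (n = -2 - 417 = -419)
H = -24 (H = -6*4 = -24)
-432*H + n = -432*(-24) - 419 = 10368 - 419 = 9949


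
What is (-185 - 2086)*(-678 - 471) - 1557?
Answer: 2607822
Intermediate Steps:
(-185 - 2086)*(-678 - 471) - 1557 = -2271*(-1149) - 1557 = 2609379 - 1557 = 2607822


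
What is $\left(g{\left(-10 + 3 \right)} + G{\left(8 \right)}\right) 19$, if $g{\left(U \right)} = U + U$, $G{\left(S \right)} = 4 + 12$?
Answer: $38$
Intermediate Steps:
$G{\left(S \right)} = 16$
$g{\left(U \right)} = 2 U$
$\left(g{\left(-10 + 3 \right)} + G{\left(8 \right)}\right) 19 = \left(2 \left(-10 + 3\right) + 16\right) 19 = \left(2 \left(-7\right) + 16\right) 19 = \left(-14 + 16\right) 19 = 2 \cdot 19 = 38$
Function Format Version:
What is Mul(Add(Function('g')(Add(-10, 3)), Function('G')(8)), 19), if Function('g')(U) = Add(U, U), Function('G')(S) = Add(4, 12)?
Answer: 38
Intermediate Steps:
Function('G')(S) = 16
Function('g')(U) = Mul(2, U)
Mul(Add(Function('g')(Add(-10, 3)), Function('G')(8)), 19) = Mul(Add(Mul(2, Add(-10, 3)), 16), 19) = Mul(Add(Mul(2, -7), 16), 19) = Mul(Add(-14, 16), 19) = Mul(2, 19) = 38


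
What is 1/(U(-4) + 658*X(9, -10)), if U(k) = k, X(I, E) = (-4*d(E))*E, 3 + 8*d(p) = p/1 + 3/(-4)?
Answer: -2/90483 ≈ -2.2104e-5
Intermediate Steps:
d(p) = -15/32 + p/8 (d(p) = -3/8 + (p/1 + 3/(-4))/8 = -3/8 + (p*1 + 3*(-¼))/8 = -3/8 + (p - ¾)/8 = -3/8 + (-¾ + p)/8 = -3/8 + (-3/32 + p/8) = -15/32 + p/8)
X(I, E) = E*(15/8 - E/2) (X(I, E) = (-4*(-15/32 + E/8))*E = (15/8 - E/2)*E = E*(15/8 - E/2))
1/(U(-4) + 658*X(9, -10)) = 1/(-4 + 658*((⅛)*(-10)*(15 - 4*(-10)))) = 1/(-4 + 658*((⅛)*(-10)*(15 + 40))) = 1/(-4 + 658*((⅛)*(-10)*55)) = 1/(-4 + 658*(-275/4)) = 1/(-4 - 90475/2) = 1/(-90483/2) = -2/90483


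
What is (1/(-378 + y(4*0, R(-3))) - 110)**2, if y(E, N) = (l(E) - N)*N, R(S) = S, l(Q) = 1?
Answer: 1840495801/152100 ≈ 12101.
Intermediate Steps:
y(E, N) = N*(1 - N) (y(E, N) = (1 - N)*N = N*(1 - N))
(1/(-378 + y(4*0, R(-3))) - 110)**2 = (1/(-378 - 3*(1 - 1*(-3))) - 110)**2 = (1/(-378 - 3*(1 + 3)) - 110)**2 = (1/(-378 - 3*4) - 110)**2 = (1/(-378 - 12) - 110)**2 = (1/(-390) - 110)**2 = (-1/390 - 110)**2 = (-42901/390)**2 = 1840495801/152100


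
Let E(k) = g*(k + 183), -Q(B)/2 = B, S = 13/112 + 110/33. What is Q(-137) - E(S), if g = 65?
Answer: -3979991/336 ≈ -11845.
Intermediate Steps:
S = 1159/336 (S = 13*(1/112) + 110*(1/33) = 13/112 + 10/3 = 1159/336 ≈ 3.4494)
Q(B) = -2*B
E(k) = 11895 + 65*k (E(k) = 65*(k + 183) = 65*(183 + k) = 11895 + 65*k)
Q(-137) - E(S) = -2*(-137) - (11895 + 65*(1159/336)) = 274 - (11895 + 75335/336) = 274 - 1*4072055/336 = 274 - 4072055/336 = -3979991/336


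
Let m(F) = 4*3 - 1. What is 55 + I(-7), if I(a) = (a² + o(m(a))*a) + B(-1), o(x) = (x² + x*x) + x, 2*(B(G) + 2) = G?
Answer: -3339/2 ≈ -1669.5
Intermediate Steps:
B(G) = -2 + G/2
m(F) = 11 (m(F) = 12 - 1 = 11)
o(x) = x + 2*x² (o(x) = (x² + x²) + x = 2*x² + x = x + 2*x²)
I(a) = -5/2 + a² + 253*a (I(a) = (a² + (11*(1 + 2*11))*a) + (-2 + (½)*(-1)) = (a² + (11*(1 + 22))*a) + (-2 - ½) = (a² + (11*23)*a) - 5/2 = (a² + 253*a) - 5/2 = -5/2 + a² + 253*a)
55 + I(-7) = 55 + (-5/2 + (-7)² + 253*(-7)) = 55 + (-5/2 + 49 - 1771) = 55 - 3449/2 = -3339/2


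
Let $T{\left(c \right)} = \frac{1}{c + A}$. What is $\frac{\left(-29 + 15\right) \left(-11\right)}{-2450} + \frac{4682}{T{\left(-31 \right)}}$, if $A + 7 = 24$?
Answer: $- \frac{11470911}{175} \approx -65548.0$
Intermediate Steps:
$A = 17$ ($A = -7 + 24 = 17$)
$T{\left(c \right)} = \frac{1}{17 + c}$ ($T{\left(c \right)} = \frac{1}{c + 17} = \frac{1}{17 + c}$)
$\frac{\left(-29 + 15\right) \left(-11\right)}{-2450} + \frac{4682}{T{\left(-31 \right)}} = \frac{\left(-29 + 15\right) \left(-11\right)}{-2450} + \frac{4682}{\frac{1}{17 - 31}} = \left(-14\right) \left(-11\right) \left(- \frac{1}{2450}\right) + \frac{4682}{\frac{1}{-14}} = 154 \left(- \frac{1}{2450}\right) + \frac{4682}{- \frac{1}{14}} = - \frac{11}{175} + 4682 \left(-14\right) = - \frac{11}{175} - 65548 = - \frac{11470911}{175}$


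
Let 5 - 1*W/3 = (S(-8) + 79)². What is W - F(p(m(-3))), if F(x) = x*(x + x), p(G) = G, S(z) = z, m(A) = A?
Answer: -15126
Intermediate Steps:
F(x) = 2*x² (F(x) = x*(2*x) = 2*x²)
W = -15108 (W = 15 - 3*(-8 + 79)² = 15 - 3*71² = 15 - 3*5041 = 15 - 15123 = -15108)
W - F(p(m(-3))) = -15108 - 2*(-3)² = -15108 - 2*9 = -15108 - 1*18 = -15108 - 18 = -15126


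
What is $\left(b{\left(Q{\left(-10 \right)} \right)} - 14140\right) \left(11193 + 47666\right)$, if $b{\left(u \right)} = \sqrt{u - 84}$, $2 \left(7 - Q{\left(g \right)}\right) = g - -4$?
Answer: $-832266260 + 58859 i \sqrt{74} \approx -8.3227 \cdot 10^{8} + 5.0632 \cdot 10^{5} i$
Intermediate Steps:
$Q{\left(g \right)} = 5 - \frac{g}{2}$ ($Q{\left(g \right)} = 7 - \frac{g - -4}{2} = 7 - \frac{g + 4}{2} = 7 - \frac{4 + g}{2} = 7 - \left(2 + \frac{g}{2}\right) = 5 - \frac{g}{2}$)
$b{\left(u \right)} = \sqrt{-84 + u}$
$\left(b{\left(Q{\left(-10 \right)} \right)} - 14140\right) \left(11193 + 47666\right) = \left(\sqrt{-84 + \left(5 - -5\right)} - 14140\right) \left(11193 + 47666\right) = \left(\sqrt{-84 + \left(5 + 5\right)} - 14140\right) 58859 = \left(\sqrt{-84 + 10} - 14140\right) 58859 = \left(\sqrt{-74} - 14140\right) 58859 = \left(i \sqrt{74} - 14140\right) 58859 = \left(-14140 + i \sqrt{74}\right) 58859 = -832266260 + 58859 i \sqrt{74}$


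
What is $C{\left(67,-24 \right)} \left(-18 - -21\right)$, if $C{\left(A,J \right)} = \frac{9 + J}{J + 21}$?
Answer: $15$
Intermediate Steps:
$C{\left(A,J \right)} = \frac{9 + J}{21 + J}$
$C{\left(67,-24 \right)} \left(-18 - -21\right) = \frac{9 - 24}{21 - 24} \left(-18 - -21\right) = \frac{1}{-3} \left(-15\right) \left(-18 + 21\right) = \left(- \frac{1}{3}\right) \left(-15\right) 3 = 5 \cdot 3 = 15$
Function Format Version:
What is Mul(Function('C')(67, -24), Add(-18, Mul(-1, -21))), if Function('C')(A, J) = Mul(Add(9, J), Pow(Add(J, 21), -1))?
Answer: 15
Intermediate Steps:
Function('C')(A, J) = Mul(Pow(Add(21, J), -1), Add(9, J)) (Function('C')(A, J) = Mul(Add(9, J), Pow(Add(21, J), -1)) = Mul(Pow(Add(21, J), -1), Add(9, J)))
Mul(Function('C')(67, -24), Add(-18, Mul(-1, -21))) = Mul(Mul(Pow(Add(21, -24), -1), Add(9, -24)), Add(-18, Mul(-1, -21))) = Mul(Mul(Pow(-3, -1), -15), Add(-18, 21)) = Mul(Mul(Rational(-1, 3), -15), 3) = Mul(5, 3) = 15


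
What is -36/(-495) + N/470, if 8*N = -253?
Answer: 45/8272 ≈ 0.0054400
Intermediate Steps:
N = -253/8 (N = (1/8)*(-253) = -253/8 ≈ -31.625)
-36/(-495) + N/470 = -36/(-495) - 253/8/470 = -36*(-1/495) - 253/8*1/470 = 4/55 - 253/3760 = 45/8272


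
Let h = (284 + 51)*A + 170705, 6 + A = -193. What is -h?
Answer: -104040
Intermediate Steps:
A = -199 (A = -6 - 193 = -199)
h = 104040 (h = (284 + 51)*(-199) + 170705 = 335*(-199) + 170705 = -66665 + 170705 = 104040)
-h = -1*104040 = -104040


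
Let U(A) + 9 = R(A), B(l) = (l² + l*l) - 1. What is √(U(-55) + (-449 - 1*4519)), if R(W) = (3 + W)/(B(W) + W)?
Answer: I*√551895515/333 ≈ 70.548*I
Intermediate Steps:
B(l) = -1 + 2*l² (B(l) = (l² + l²) - 1 = 2*l² - 1 = -1 + 2*l²)
R(W) = (3 + W)/(-1 + W + 2*W²) (R(W) = (3 + W)/((-1 + 2*W²) + W) = (3 + W)/(-1 + W + 2*W²))
U(A) = -9 + (3 + A)/(-1 + A + 2*A²)
√(U(-55) + (-449 - 1*4519)) = √(2*(6 - 9*(-55)² - 4*(-55))/(-1 - 55 + 2*(-55)²) + (-449 - 1*4519)) = √(2*(6 - 9*3025 + 220)/(-1 - 55 + 2*3025) + (-449 - 4519)) = √(2*(6 - 27225 + 220)/(-1 - 55 + 6050) - 4968) = √(2*(-26999)/5994 - 4968) = √(2*(1/5994)*(-26999) - 4968) = √(-26999/2997 - 4968) = √(-14916095/2997) = I*√551895515/333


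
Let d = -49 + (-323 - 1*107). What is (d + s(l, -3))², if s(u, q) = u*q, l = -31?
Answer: 148996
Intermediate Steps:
d = -479 (d = -49 + (-323 - 107) = -49 - 430 = -479)
s(u, q) = q*u
(d + s(l, -3))² = (-479 - 3*(-31))² = (-479 + 93)² = (-386)² = 148996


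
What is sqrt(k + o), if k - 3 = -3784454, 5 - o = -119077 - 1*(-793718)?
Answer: I*sqrt(4459087) ≈ 2111.7*I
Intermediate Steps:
o = -674636 (o = 5 - (-119077 - 1*(-793718)) = 5 - (-119077 + 793718) = 5 - 1*674641 = 5 - 674641 = -674636)
k = -3784451 (k = 3 - 3784454 = -3784451)
sqrt(k + o) = sqrt(-3784451 - 674636) = sqrt(-4459087) = I*sqrt(4459087)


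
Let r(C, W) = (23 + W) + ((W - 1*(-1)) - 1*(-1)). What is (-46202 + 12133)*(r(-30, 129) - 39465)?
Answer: 1334891558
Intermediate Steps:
r(C, W) = 25 + 2*W (r(C, W) = (23 + W) + ((W + 1) + 1) = (23 + W) + ((1 + W) + 1) = (23 + W) + (2 + W) = 25 + 2*W)
(-46202 + 12133)*(r(-30, 129) - 39465) = (-46202 + 12133)*((25 + 2*129) - 39465) = -34069*((25 + 258) - 39465) = -34069*(283 - 39465) = -34069*(-39182) = 1334891558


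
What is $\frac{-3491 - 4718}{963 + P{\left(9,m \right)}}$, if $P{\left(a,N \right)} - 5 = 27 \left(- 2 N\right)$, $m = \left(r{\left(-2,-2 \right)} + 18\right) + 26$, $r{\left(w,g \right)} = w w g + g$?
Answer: $\frac{8209}{868} \approx 9.4574$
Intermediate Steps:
$r{\left(w,g \right)} = g + g w^{2}$ ($r{\left(w,g \right)} = w^{2} g + g = g w^{2} + g = g + g w^{2}$)
$m = 34$ ($m = \left(- 2 \left(1 + \left(-2\right)^{2}\right) + 18\right) + 26 = \left(- 2 \left(1 + 4\right) + 18\right) + 26 = \left(\left(-2\right) 5 + 18\right) + 26 = \left(-10 + 18\right) + 26 = 8 + 26 = 34$)
$P{\left(a,N \right)} = 5 - 54 N$ ($P{\left(a,N \right)} = 5 + 27 \left(- 2 N\right) = 5 - 54 N$)
$\frac{-3491 - 4718}{963 + P{\left(9,m \right)}} = \frac{-3491 - 4718}{963 + \left(5 - 1836\right)} = - \frac{8209}{963 + \left(5 - 1836\right)} = - \frac{8209}{963 - 1831} = - \frac{8209}{-868} = \left(-8209\right) \left(- \frac{1}{868}\right) = \frac{8209}{868}$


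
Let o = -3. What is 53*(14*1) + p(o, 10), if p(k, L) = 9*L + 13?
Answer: 845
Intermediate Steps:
p(k, L) = 13 + 9*L
53*(14*1) + p(o, 10) = 53*(14*1) + (13 + 9*10) = 53*14 + (13 + 90) = 742 + 103 = 845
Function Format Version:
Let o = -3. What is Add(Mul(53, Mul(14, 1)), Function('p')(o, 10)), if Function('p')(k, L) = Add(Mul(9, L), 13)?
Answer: 845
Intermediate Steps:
Function('p')(k, L) = Add(13, Mul(9, L))
Add(Mul(53, Mul(14, 1)), Function('p')(o, 10)) = Add(Mul(53, Mul(14, 1)), Add(13, Mul(9, 10))) = Add(Mul(53, 14), Add(13, 90)) = Add(742, 103) = 845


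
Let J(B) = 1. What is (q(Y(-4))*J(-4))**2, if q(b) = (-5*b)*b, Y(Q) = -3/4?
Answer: 2025/256 ≈ 7.9102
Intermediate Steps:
Y(Q) = -3/4 (Y(Q) = -3*1/4 = -3/4)
q(b) = -5*b**2
(q(Y(-4))*J(-4))**2 = (-5*(-3/4)**2*1)**2 = (-5*9/16*1)**2 = (-45/16*1)**2 = (-45/16)**2 = 2025/256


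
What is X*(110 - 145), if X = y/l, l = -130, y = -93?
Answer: -651/26 ≈ -25.038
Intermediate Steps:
X = 93/130 (X = -93/(-130) = -93*(-1/130) = 93/130 ≈ 0.71538)
X*(110 - 145) = 93*(110 - 145)/130 = (93/130)*(-35) = -651/26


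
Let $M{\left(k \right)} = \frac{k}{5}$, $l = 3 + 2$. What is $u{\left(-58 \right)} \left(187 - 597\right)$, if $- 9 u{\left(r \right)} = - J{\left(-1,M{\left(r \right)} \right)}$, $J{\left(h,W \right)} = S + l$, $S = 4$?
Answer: $-410$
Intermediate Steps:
$l = 5$
$M{\left(k \right)} = \frac{k}{5}$ ($M{\left(k \right)} = k \frac{1}{5} = \frac{k}{5}$)
$J{\left(h,W \right)} = 9$ ($J{\left(h,W \right)} = 4 + 5 = 9$)
$u{\left(r \right)} = 1$ ($u{\left(r \right)} = - \frac{\left(-1\right) 9}{9} = \left(- \frac{1}{9}\right) \left(-9\right) = 1$)
$u{\left(-58 \right)} \left(187 - 597\right) = 1 \left(187 - 597\right) = 1 \left(-410\right) = -410$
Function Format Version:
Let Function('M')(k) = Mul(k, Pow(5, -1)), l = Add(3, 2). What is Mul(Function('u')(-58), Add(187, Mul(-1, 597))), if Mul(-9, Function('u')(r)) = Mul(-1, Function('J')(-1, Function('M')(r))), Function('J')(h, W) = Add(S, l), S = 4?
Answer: -410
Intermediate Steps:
l = 5
Function('M')(k) = Mul(Rational(1, 5), k) (Function('M')(k) = Mul(k, Rational(1, 5)) = Mul(Rational(1, 5), k))
Function('J')(h, W) = 9 (Function('J')(h, W) = Add(4, 5) = 9)
Function('u')(r) = 1 (Function('u')(r) = Mul(Rational(-1, 9), Mul(-1, 9)) = Mul(Rational(-1, 9), -9) = 1)
Mul(Function('u')(-58), Add(187, Mul(-1, 597))) = Mul(1, Add(187, Mul(-1, 597))) = Mul(1, Add(187, -597)) = Mul(1, -410) = -410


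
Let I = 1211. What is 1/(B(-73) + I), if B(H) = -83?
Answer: 1/1128 ≈ 0.00088653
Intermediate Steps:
1/(B(-73) + I) = 1/(-83 + 1211) = 1/1128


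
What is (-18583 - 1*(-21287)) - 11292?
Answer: -8588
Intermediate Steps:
(-18583 - 1*(-21287)) - 11292 = (-18583 + 21287) - 11292 = 2704 - 11292 = -8588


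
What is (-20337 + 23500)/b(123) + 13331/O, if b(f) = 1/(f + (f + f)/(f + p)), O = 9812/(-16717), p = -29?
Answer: 172758588455/461164 ≈ 3.7461e+5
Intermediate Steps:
O = -9812/16717 (O = 9812*(-1/16717) = -9812/16717 ≈ -0.58695)
b(f) = 1/(f + 2*f/(-29 + f)) (b(f) = 1/(f + (f + f)/(f - 29)) = 1/(f + (2*f)/(-29 + f)) = 1/(f + 2*f/(-29 + f)))
(-20337 + 23500)/b(123) + 13331/O = (-20337 + 23500)/(((-29 + 123)/(123*(-27 + 123)))) + 13331/(-9812/16717) = 3163/(((1/123)*94/96)) + 13331*(-16717/9812) = 3163/(((1/123)*(1/96)*94)) - 222854327/9812 = 3163/(47/5904) - 222854327/9812 = 3163*(5904/47) - 222854327/9812 = 18674352/47 - 222854327/9812 = 172758588455/461164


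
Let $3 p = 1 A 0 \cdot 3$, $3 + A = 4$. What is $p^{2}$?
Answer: $0$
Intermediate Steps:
$A = 1$ ($A = -3 + 4 = 1$)
$p = 0$ ($p = \frac{1 \cdot 1 \cdot 0 \cdot 3}{3} = \frac{1 \cdot 0}{3} = \frac{1}{3} \cdot 0 = 0$)
$p^{2} = 0^{2} = 0$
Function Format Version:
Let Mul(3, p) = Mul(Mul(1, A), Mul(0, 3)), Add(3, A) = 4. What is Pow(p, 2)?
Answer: 0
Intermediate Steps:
A = 1 (A = Add(-3, 4) = 1)
p = 0 (p = Mul(Rational(1, 3), Mul(Mul(1, 1), Mul(0, 3))) = Mul(Rational(1, 3), Mul(1, 0)) = Mul(Rational(1, 3), 0) = 0)
Pow(p, 2) = Pow(0, 2) = 0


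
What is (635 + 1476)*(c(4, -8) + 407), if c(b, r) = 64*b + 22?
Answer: 1446035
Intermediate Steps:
c(b, r) = 22 + 64*b
(635 + 1476)*(c(4, -8) + 407) = (635 + 1476)*((22 + 64*4) + 407) = 2111*((22 + 256) + 407) = 2111*(278 + 407) = 2111*685 = 1446035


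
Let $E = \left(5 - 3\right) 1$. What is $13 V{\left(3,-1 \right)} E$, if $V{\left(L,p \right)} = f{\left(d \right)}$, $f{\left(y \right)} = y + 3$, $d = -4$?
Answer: $-26$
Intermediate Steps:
$f{\left(y \right)} = 3 + y$
$E = 2$ ($E = 2 \cdot 1 = 2$)
$V{\left(L,p \right)} = -1$ ($V{\left(L,p \right)} = 3 - 4 = -1$)
$13 V{\left(3,-1 \right)} E = 13 \left(-1\right) 2 = \left(-13\right) 2 = -26$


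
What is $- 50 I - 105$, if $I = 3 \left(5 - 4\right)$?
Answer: $-255$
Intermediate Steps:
$I = 3$ ($I = 3 \cdot 1 = 3$)
$- 50 I - 105 = \left(-50\right) 3 - 105 = -150 - 105 = -255$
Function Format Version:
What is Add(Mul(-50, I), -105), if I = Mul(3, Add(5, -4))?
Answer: -255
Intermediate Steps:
I = 3 (I = Mul(3, 1) = 3)
Add(Mul(-50, I), -105) = Add(Mul(-50, 3), -105) = Add(-150, -105) = -255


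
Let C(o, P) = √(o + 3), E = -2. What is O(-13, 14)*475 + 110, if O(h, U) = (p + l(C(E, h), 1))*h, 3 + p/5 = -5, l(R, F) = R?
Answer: 240935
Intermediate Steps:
C(o, P) = √(3 + o)
p = -40 (p = -15 + 5*(-5) = -15 - 25 = -40)
O(h, U) = -39*h (O(h, U) = (-40 + √(3 - 2))*h = (-40 + √1)*h = (-40 + 1)*h = -39*h)
O(-13, 14)*475 + 110 = -39*(-13)*475 + 110 = 507*475 + 110 = 240825 + 110 = 240935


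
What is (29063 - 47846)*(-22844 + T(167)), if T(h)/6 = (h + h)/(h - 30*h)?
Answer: 12443512104/29 ≈ 4.2909e+8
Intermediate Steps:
T(h) = -12/29 (T(h) = 6*((h + h)/(h - 30*h)) = 6*((2*h)/((-29*h))) = 6*((2*h)*(-1/(29*h))) = 6*(-2/29) = -12/29)
(29063 - 47846)*(-22844 + T(167)) = (29063 - 47846)*(-22844 - 12/29) = -18783*(-662488/29) = 12443512104/29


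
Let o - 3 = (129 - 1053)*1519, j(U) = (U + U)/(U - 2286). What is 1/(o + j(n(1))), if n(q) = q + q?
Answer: -571/801428764 ≈ -7.1248e-7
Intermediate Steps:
n(q) = 2*q
j(U) = 2*U/(-2286 + U) (j(U) = (2*U)/(-2286 + U) = 2*U/(-2286 + U))
o = -1403553 (o = 3 + (129 - 1053)*1519 = 3 - 924*1519 = 3 - 1403556 = -1403553)
1/(o + j(n(1))) = 1/(-1403553 + 2*(2*1)/(-2286 + 2*1)) = 1/(-1403553 + 2*2/(-2286 + 2)) = 1/(-1403553 + 2*2/(-2284)) = 1/(-1403553 + 2*2*(-1/2284)) = 1/(-1403553 - 1/571) = 1/(-801428764/571) = -571/801428764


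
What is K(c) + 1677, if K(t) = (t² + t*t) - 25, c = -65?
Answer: 10102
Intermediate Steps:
K(t) = -25 + 2*t² (K(t) = (t² + t²) - 25 = 2*t² - 25 = -25 + 2*t²)
K(c) + 1677 = (-25 + 2*(-65)²) + 1677 = (-25 + 2*4225) + 1677 = (-25 + 8450) + 1677 = 8425 + 1677 = 10102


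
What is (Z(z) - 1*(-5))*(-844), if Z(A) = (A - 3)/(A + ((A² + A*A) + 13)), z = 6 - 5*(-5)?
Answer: -4160076/983 ≈ -4232.0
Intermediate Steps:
z = 31 (z = 6 + 25 = 31)
Z(A) = (-3 + A)/(13 + A + 2*A²) (Z(A) = (-3 + A)/(A + ((A² + A²) + 13)) = (-3 + A)/(A + (2*A² + 13)) = (-3 + A)/(A + (13 + 2*A²)) = (-3 + A)/(13 + A + 2*A²))
(Z(z) - 1*(-5))*(-844) = ((-3 + 31)/(13 + 31 + 2*31²) - 1*(-5))*(-844) = (28/(13 + 31 + 2*961) + 5)*(-844) = (28/(13 + 31 + 1922) + 5)*(-844) = (28/1966 + 5)*(-844) = ((1/1966)*28 + 5)*(-844) = (14/983 + 5)*(-844) = (4929/983)*(-844) = -4160076/983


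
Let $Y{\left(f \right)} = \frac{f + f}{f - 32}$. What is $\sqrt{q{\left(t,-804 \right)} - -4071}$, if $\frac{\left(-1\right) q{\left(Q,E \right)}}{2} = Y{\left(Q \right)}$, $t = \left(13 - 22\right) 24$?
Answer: $\frac{\sqrt{3908883}}{31} \approx 63.777$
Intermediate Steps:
$t = -216$ ($t = \left(-9\right) 24 = -216$)
$Y{\left(f \right)} = \frac{2 f}{-32 + f}$
$q{\left(Q,E \right)} = - \frac{4 Q}{-32 + Q}$ ($q{\left(Q,E \right)} = - 2 \frac{2 Q}{-32 + Q} = - \frac{4 Q}{-32 + Q}$)
$\sqrt{q{\left(t,-804 \right)} - -4071} = \sqrt{\left(-4\right) \left(-216\right) \frac{1}{-32 - 216} - -4071} = \sqrt{\left(-4\right) \left(-216\right) \frac{1}{-248} + \left(4860 - 789\right)} = \sqrt{\left(-4\right) \left(-216\right) \left(- \frac{1}{248}\right) + 4071} = \sqrt{- \frac{108}{31} + 4071} = \sqrt{\frac{126093}{31}} = \frac{\sqrt{3908883}}{31}$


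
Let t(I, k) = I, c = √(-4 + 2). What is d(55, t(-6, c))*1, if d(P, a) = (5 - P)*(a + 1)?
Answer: 250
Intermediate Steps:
c = I*√2 (c = √(-2) = I*√2 ≈ 1.4142*I)
d(P, a) = (1 + a)*(5 - P) (d(P, a) = (5 - P)*(1 + a) = (1 + a)*(5 - P))
d(55, t(-6, c))*1 = (5 - 1*55 + 5*(-6) - 1*55*(-6))*1 = (5 - 55 - 30 + 330)*1 = 250*1 = 250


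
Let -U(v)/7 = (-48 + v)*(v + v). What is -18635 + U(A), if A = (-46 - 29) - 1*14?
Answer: -189337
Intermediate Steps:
A = -89 (A = -75 - 14 = -89)
U(v) = -14*v*(-48 + v) (U(v) = -7*(-48 + v)*(v + v) = -7*(-48 + v)*2*v = -14*v*(-48 + v))
-18635 + U(A) = -18635 + 14*(-89)*(48 - 1*(-89)) = -18635 + 14*(-89)*(48 + 89) = -18635 + 14*(-89)*137 = -18635 - 170702 = -189337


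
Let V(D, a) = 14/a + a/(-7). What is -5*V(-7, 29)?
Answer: 3715/203 ≈ 18.300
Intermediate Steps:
V(D, a) = 14/a - a/7 (V(D, a) = 14/a + a*(-⅐) = 14/a - a/7)
-5*V(-7, 29) = -5*(14/29 - ⅐*29) = -5*(14*(1/29) - 29/7) = -5*(14/29 - 29/7) = -5*(-743/203) = 3715/203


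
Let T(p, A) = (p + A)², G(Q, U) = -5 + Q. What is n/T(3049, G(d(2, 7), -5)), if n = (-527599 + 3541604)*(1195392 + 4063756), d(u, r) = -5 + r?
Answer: 3962774591935/2319529 ≈ 1.7084e+6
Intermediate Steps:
n = 15851098367740 (n = 3014005*5259148 = 15851098367740)
T(p, A) = (A + p)²
n/T(3049, G(d(2, 7), -5)) = 15851098367740/(((-5 + (-5 + 7)) + 3049)²) = 15851098367740/(((-5 + 2) + 3049)²) = 15851098367740/((-3 + 3049)²) = 15851098367740/(3046²) = 15851098367740/9278116 = 15851098367740*(1/9278116) = 3962774591935/2319529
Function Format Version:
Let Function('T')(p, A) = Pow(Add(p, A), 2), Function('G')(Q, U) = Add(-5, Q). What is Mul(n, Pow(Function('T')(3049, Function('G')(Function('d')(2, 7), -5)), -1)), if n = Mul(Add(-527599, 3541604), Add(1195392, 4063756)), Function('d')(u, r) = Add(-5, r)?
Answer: Rational(3962774591935, 2319529) ≈ 1.7084e+6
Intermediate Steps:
n = 15851098367740 (n = Mul(3014005, 5259148) = 15851098367740)
Function('T')(p, A) = Pow(Add(A, p), 2)
Mul(n, Pow(Function('T')(3049, Function('G')(Function('d')(2, 7), -5)), -1)) = Mul(15851098367740, Pow(Pow(Add(Add(-5, Add(-5, 7)), 3049), 2), -1)) = Mul(15851098367740, Pow(Pow(Add(Add(-5, 2), 3049), 2), -1)) = Mul(15851098367740, Pow(Pow(Add(-3, 3049), 2), -1)) = Mul(15851098367740, Pow(Pow(3046, 2), -1)) = Mul(15851098367740, Pow(9278116, -1)) = Mul(15851098367740, Rational(1, 9278116)) = Rational(3962774591935, 2319529)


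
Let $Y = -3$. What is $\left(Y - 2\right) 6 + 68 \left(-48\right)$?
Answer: $-3294$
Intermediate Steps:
$\left(Y - 2\right) 6 + 68 \left(-48\right) = \left(-3 - 2\right) 6 + 68 \left(-48\right) = \left(-5\right) 6 - 3264 = -30 - 3264 = -3294$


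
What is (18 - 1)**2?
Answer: 289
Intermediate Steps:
(18 - 1)**2 = 17**2 = 289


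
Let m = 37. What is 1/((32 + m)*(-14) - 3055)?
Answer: -1/4021 ≈ -0.00024869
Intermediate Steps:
1/((32 + m)*(-14) - 3055) = 1/((32 + 37)*(-14) - 3055) = 1/(69*(-14) - 3055) = 1/(-966 - 3055) = 1/(-4021) = -1/4021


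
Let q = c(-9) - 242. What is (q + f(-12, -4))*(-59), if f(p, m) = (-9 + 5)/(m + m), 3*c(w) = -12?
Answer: 28969/2 ≈ 14485.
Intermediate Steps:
c(w) = -4 (c(w) = (⅓)*(-12) = -4)
f(p, m) = -2/m (f(p, m) = -4*1/(2*m) = -2/m)
q = -246 (q = -4 - 242 = -246)
(q + f(-12, -4))*(-59) = (-246 - 2/(-4))*(-59) = (-246 - 2*(-¼))*(-59) = (-246 + ½)*(-59) = -491/2*(-59) = 28969/2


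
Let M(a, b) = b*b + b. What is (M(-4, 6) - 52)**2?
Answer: 100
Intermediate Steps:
M(a, b) = b + b**2 (M(a, b) = b**2 + b = b + b**2)
(M(-4, 6) - 52)**2 = (6*(1 + 6) - 52)**2 = (6*7 - 52)**2 = (42 - 52)**2 = (-10)**2 = 100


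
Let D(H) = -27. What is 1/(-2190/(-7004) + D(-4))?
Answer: -3502/93459 ≈ -0.037471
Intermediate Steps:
1/(-2190/(-7004) + D(-4)) = 1/(-2190/(-7004) - 27) = 1/(-2190*(-1/7004) - 27) = 1/(1095/3502 - 27) = 1/(-93459/3502) = -3502/93459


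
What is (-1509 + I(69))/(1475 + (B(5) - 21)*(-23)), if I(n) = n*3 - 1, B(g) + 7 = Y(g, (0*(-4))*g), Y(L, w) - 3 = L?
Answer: -1303/1935 ≈ -0.67338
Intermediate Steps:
Y(L, w) = 3 + L
B(g) = -4 + g (B(g) = -7 + (3 + g) = -4 + g)
I(n) = -1 + 3*n (I(n) = 3*n - 1 = -1 + 3*n)
(-1509 + I(69))/(1475 + (B(5) - 21)*(-23)) = (-1509 + (-1 + 3*69))/(1475 + ((-4 + 5) - 21)*(-23)) = (-1509 + (-1 + 207))/(1475 + (1 - 21)*(-23)) = (-1509 + 206)/(1475 - 20*(-23)) = -1303/(1475 + 460) = -1303/1935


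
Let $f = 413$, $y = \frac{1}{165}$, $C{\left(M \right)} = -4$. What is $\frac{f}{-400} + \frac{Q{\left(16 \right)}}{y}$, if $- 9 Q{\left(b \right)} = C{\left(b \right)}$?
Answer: $\frac{86761}{1200} \approx 72.301$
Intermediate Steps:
$y = \frac{1}{165} \approx 0.0060606$
$Q{\left(b \right)} = \frac{4}{9}$ ($Q{\left(b \right)} = \left(- \frac{1}{9}\right) \left(-4\right) = \frac{4}{9}$)
$\frac{f}{-400} + \frac{Q{\left(16 \right)}}{y} = \frac{413}{-400} + \frac{4 \frac{1}{\frac{1}{165}}}{9} = 413 \left(- \frac{1}{400}\right) + \frac{4}{9} \cdot 165 = - \frac{413}{400} + \frac{220}{3} = \frac{86761}{1200}$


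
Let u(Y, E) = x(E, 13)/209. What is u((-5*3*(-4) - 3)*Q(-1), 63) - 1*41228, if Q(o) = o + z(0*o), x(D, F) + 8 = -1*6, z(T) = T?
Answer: -8616666/209 ≈ -41228.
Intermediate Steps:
x(D, F) = -14 (x(D, F) = -8 - 1*6 = -8 - 6 = -14)
Q(o) = o (Q(o) = o + 0*o = o + 0 = o)
u(Y, E) = -14/209
u((-5*3*(-4) - 3)*Q(-1), 63) - 1*41228 = -14/209 - 1*41228 = -14/209 - 41228 = -8616666/209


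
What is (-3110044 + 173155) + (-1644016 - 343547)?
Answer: -4924452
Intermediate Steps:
(-3110044 + 173155) + (-1644016 - 343547) = -2936889 - 1987563 = -4924452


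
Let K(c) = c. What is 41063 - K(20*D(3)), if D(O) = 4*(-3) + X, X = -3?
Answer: 41363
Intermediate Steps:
D(O) = -15 (D(O) = 4*(-3) - 3 = -12 - 3 = -15)
41063 - K(20*D(3)) = 41063 - 20*(-15) = 41063 - 1*(-300) = 41063 + 300 = 41363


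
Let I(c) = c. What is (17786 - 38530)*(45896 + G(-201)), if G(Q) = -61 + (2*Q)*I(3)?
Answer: -925783976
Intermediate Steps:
G(Q) = -61 + 6*Q (G(Q) = -61 + (2*Q)*3 = -61 + 6*Q)
(17786 - 38530)*(45896 + G(-201)) = (17786 - 38530)*(45896 + (-61 + 6*(-201))) = -20744*(45896 + (-61 - 1206)) = -20744*(45896 - 1267) = -20744*44629 = -925783976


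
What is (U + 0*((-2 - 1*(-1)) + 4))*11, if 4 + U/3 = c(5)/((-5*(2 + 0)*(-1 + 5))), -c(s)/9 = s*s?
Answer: 429/8 ≈ 53.625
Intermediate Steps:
c(s) = -9*s² (c(s) = -9*s*s = -9*s²)
U = 39/8 (U = -12 + 3*((-9*5²)/((-5*(2 + 0)*(-1 + 5)))) = -12 + 3*((-9*25)/((-10*4))) = -12 + 3*(-225/((-5*8))) = -12 + 3*(-225/(-40)) = -12 + 3*(-225*(-1/40)) = -12 + 3*(45/8) = -12 + 135/8 = 39/8 ≈ 4.8750)
(U + 0*((-2 - 1*(-1)) + 4))*11 = (39/8 + 0*((-2 - 1*(-1)) + 4))*11 = (39/8 + 0*((-2 + 1) + 4))*11 = (39/8 + 0*(-1 + 4))*11 = (39/8 + 0*3)*11 = (39/8 + 0)*11 = (39/8)*11 = 429/8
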